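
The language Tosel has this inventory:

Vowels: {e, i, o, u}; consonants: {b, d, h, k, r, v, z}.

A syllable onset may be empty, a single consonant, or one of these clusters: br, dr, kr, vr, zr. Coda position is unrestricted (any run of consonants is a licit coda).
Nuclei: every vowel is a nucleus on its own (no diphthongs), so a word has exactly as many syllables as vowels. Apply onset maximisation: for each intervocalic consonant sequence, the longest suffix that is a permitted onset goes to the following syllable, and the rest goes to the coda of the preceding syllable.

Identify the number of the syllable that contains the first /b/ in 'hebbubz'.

1

Vowels present: e, u; each is a nucleus, giving 2 syllables.
/e…u/ gap (V1→V2): /bb/ splits as /b/ + /b/ (/b/ is the longest suffix that is a licit onset).
Syllabification: heb.bubz.
The first /b/ is in the coda of syllable 1 (/heb/).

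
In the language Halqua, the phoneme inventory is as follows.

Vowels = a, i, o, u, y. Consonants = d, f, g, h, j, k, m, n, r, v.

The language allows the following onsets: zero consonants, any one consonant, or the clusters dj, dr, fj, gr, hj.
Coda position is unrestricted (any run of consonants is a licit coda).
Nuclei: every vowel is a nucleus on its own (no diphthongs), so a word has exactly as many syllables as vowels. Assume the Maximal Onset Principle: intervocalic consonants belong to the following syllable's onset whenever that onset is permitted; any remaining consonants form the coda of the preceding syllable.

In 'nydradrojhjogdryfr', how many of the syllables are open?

2

The vowels are y, a, o, o, y — 5 nuclei, so 5 syllables.
/y…a/ gap (V1→V2): cluster /dr/ — /dr/ is itself a permitted onset, so the whole cluster goes right; preceding coda = ∅.
/a…o/ gap (V2→V3): /dr/ is a licit onset in full, so it all attaches to the next syllable.
/o…o/ gap (V3→V4): cluster /jhj/ — the longest permitted-onset suffix is /hj/; onset = /hj/, preceding coda = /j/.
/o…y/ gap (V4→V5): /gdr/ — longest licit onset from the right is /dr/, leaving /g/ as coda.
Syllabification: ny.dra.droj.hjog.dryfr.
Classifying each syllable: /ny/ (open), /dra/ (open), /droj/ (closed), /hjog/ (closed), /dryfr/ (closed).
Open syllables: 2.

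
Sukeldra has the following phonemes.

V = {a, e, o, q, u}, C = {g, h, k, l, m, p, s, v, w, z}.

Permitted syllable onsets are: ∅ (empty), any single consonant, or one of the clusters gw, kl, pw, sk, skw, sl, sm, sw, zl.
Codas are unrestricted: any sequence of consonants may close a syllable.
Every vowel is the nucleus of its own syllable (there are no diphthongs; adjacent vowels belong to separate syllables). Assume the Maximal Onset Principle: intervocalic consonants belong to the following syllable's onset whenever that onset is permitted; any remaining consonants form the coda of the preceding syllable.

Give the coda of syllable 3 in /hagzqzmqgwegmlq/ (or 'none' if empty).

Vowels present: a, q, q, e, q; each is a nucleus, giving 5 syllables.
/a…q/ gap (V1→V2): /gz/ splits as /g/ + /z/ (/z/ is the longest suffix that is a licit onset).
/q…q/ gap (V2→V3): /zm/ — longest licit onset from the right is /m/, leaving /z/ as coda.
/q…e/ gap (V3→V4): cluster /gw/ — /gw/ is itself a permitted onset, so the whole cluster goes right; preceding coda = ∅.
/e…q/ gap (V4→V5): /gml/ splits as /gm/ + /l/ (/l/ is the longest suffix that is a licit onset).
So the parse is hag.zqz.mq.gwegm.lq.
Syllable 3 is /mq/: onset /m/, nucleus /q/, coda ∅.

none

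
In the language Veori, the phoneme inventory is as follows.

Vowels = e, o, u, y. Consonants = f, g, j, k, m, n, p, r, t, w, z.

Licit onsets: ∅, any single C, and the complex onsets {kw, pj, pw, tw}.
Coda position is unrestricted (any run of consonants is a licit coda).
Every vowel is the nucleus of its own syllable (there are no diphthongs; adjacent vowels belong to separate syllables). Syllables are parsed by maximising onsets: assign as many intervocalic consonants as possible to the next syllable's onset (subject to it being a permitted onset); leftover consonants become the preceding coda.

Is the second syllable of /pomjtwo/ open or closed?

Nuclei (vowels): o, o → 2 syllables.
V1 /o/ – V2 /o/: cluster /mjtw/ — the longest permitted-onset suffix is /tw/; onset = /tw/, preceding coda = /mj/.
So the parse is pomj.two.
Syllable 2 is /two/; it ends in its nucleus with no coda, so it is open.

open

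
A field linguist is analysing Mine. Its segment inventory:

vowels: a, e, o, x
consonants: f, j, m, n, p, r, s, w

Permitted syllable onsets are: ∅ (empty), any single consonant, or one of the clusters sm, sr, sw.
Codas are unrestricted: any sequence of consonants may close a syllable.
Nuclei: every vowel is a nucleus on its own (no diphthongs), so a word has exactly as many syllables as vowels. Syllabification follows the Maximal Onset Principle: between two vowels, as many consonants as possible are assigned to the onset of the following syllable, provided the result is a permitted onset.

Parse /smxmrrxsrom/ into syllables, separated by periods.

smxmr.rx.srom

Vowels present: x, x, o; each is a nucleus, giving 3 syllables.
V1 /x/ – V2 /x/: /mrr/; trying suffixes from longest down, /r/ is the first permitted one, so coda /mr/ | onset /r/.
V2 /x/ – V3 /o/: /sr/ — entire cluster is a permitted onset → onset /sr/, coda ∅.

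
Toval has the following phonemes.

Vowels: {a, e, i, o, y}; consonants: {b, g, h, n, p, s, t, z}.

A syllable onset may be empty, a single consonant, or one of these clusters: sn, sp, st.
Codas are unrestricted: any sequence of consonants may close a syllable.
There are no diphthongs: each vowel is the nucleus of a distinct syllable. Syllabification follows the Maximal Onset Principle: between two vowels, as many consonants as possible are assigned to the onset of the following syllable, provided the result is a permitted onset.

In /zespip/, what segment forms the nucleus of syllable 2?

i

Nuclei (vowels): e, i → 2 syllables.
The second nucleus (vowel 2 from the left) is /i/.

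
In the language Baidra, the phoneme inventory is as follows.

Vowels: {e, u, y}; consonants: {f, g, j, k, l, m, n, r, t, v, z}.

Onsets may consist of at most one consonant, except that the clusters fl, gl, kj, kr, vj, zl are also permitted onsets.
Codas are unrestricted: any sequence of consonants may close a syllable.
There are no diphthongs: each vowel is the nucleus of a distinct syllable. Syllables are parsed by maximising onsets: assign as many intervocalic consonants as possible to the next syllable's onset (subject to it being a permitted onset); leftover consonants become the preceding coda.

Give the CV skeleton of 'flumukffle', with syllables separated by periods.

CCV.CVCC.CCV

Nuclei (vowels): u, u, e → 3 syllables.
σ1/σ2 boundary: just /m/ — single C goes to the following onset.
σ2/σ3 boundary: /kffl/; trying suffixes from longest down, /fl/ is the first permitted one, so coda /kf/ | onset /fl/.
Syllabification: flu.mukf.fle.
Mapping each syllable to C/V: /flu/ → CCV, /mukf/ → CVCC, /fle/ → CCV.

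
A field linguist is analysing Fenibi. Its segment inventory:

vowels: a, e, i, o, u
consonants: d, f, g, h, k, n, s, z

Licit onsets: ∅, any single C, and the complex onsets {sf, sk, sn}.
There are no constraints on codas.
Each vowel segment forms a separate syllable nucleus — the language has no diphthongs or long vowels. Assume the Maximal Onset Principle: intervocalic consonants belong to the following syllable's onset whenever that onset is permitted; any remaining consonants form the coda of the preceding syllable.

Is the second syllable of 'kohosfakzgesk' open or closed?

open

The vowels are o, o, a, e — 4 nuclei, so 4 syllables.
V1 /o/ – V2 /o/: /h/ is a single consonant, so it becomes the next onset.
V2 /o/ – V3 /a/: /sf/ is a licit onset in full, so it all attaches to the next syllable.
V3 /a/ – V4 /e/: /kzg/ splits as /kz/ + /g/ (/g/ is the longest suffix that is a licit onset).
Result: ko.ho.sfakz.gesk.
Syllable 2 is /ho/; it ends in its nucleus with no coda, so it is open.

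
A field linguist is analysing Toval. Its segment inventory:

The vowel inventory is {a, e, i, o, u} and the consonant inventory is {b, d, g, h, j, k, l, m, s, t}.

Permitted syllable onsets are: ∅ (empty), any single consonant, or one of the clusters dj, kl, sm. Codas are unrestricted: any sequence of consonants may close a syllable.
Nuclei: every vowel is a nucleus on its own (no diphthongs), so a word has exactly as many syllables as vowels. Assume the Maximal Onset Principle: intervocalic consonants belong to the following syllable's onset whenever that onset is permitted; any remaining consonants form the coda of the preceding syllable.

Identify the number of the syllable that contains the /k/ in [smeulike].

4

The vowels are e, u, i, e — 4 nuclei, so 4 syllables.
σ1/σ2 boundary: no consonants, so the boundary falls immediately after /e/.
σ2/σ3 boundary: just /l/ — single C goes to the following onset.
σ3/σ4 boundary: just /k/ — single C goes to the following onset.
Syllabification: sme.u.li.ke.
The /k/ is in the onset of syllable 4 (/ke/).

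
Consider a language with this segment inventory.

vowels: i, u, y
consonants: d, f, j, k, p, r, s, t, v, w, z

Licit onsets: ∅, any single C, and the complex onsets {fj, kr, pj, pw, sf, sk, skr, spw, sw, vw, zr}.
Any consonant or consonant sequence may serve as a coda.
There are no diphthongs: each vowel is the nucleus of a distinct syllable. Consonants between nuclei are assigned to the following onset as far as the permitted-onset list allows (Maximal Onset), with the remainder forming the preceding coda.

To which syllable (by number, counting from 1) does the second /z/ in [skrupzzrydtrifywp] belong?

2

Nuclei (vowels): u, y, i, y → 4 syllables.
/u…y/ gap (V1→V2): /pzzr/; trying suffixes from longest down, /zr/ is the first permitted one, so coda /pz/ | onset /zr/.
/y…i/ gap (V2→V3): /dtr/ splits as /dt/ + /r/ (/r/ is the longest suffix that is a licit onset).
/i…y/ gap (V3→V4): /f/ → onset of the next syllable (single consonants are always licit onsets).
So the parse is skrupz.zrydt.ri.fywp.
The second /z/ is in the onset of syllable 2 (/zrydt/).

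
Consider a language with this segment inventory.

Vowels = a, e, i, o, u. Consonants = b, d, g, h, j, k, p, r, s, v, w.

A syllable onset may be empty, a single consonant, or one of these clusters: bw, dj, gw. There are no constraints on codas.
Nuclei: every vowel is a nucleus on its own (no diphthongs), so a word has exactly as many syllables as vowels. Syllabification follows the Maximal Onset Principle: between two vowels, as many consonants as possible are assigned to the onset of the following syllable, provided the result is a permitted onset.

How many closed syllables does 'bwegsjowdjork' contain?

3

Nuclei (vowels): e, o, o → 3 syllables.
σ1/σ2 boundary: cluster /gsj/ — the longest permitted-onset suffix is /j/; onset = /j/, preceding coda = /gs/.
σ2/σ3 boundary: /wdj/; trying suffixes from longest down, /dj/ is the first permitted one, so coda /w/ | onset /dj/.
Putting it together: bwegs.jow.djork.
Classifying each syllable: /bwegs/ (closed), /jow/ (closed), /djork/ (closed).
Closed syllables: 3.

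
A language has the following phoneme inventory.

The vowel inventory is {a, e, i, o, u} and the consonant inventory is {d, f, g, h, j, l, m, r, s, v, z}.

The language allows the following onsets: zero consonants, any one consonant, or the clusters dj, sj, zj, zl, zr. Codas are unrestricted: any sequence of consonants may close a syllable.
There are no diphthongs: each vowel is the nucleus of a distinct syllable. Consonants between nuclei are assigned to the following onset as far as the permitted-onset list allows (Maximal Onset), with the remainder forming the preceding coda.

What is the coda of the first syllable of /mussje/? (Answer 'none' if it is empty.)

Nuclei (vowels): u, e → 2 syllables.
/u…e/ gap (V1→V2): /ssj/; trying suffixes from longest down, /sj/ is the first permitted one, so coda /s/ | onset /sj/.
Putting it together: mus.sje.
Syllable 1 is /mus/: onset /m/, nucleus /u/, coda /s/.

s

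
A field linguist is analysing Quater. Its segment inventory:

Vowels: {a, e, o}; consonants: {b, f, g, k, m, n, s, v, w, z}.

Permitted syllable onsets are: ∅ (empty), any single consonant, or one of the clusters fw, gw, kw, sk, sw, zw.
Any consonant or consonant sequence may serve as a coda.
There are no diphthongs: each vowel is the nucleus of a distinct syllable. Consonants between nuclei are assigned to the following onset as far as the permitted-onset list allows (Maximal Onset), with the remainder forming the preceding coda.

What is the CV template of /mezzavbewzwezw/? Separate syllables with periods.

CVC.CVC.CVC.CCVCC

Nuclei (vowels): e, a, e, e → 4 syllables.
V1 /e/ – V2 /a/: cluster /zz/ — the longest permitted-onset suffix is /z/; onset = /z/, preceding coda = /z/.
V2 /a/ – V3 /e/: cluster /vb/ — the longest permitted-onset suffix is /b/; onset = /b/, preceding coda = /v/.
V3 /e/ – V4 /e/: /wzw/ — longest licit onset from the right is /zw/, leaving /w/ as coda.
Result: mez.zav.bew.zwezw.
Mapping each syllable to C/V: /mez/ → CVC, /zav/ → CVC, /bew/ → CVC, /zwezw/ → CCVCC.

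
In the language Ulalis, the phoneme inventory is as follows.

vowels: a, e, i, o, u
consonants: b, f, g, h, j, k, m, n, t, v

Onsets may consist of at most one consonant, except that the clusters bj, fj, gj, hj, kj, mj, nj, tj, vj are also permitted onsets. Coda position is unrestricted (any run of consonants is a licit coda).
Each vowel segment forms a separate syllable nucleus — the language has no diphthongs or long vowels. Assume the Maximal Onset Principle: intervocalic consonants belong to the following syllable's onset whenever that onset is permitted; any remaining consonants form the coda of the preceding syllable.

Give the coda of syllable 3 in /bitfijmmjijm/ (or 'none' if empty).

jm

Nuclei (vowels): i, i, i → 3 syllables.
σ1/σ2 boundary: /tf/ — longest licit onset from the right is /f/, leaving /t/ as coda.
σ2/σ3 boundary: /jmmj/ — longest licit onset from the right is /mj/, leaving /jm/ as coda.
Putting it together: bit.fijm.mjijm.
Syllable 3 is /mjijm/: onset /mj/, nucleus /i/, coda /jm/.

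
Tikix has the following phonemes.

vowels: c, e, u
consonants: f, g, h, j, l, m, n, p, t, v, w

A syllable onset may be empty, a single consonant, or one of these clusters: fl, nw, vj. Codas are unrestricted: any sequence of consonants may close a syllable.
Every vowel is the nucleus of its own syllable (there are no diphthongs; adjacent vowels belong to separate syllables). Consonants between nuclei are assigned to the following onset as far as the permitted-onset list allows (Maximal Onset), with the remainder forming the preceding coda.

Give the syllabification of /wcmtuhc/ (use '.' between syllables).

The vowels are c, u, c — 3 nuclei, so 3 syllables.
Between /c/ (V1) and /u/ (V2): /mt/ splits as /m/ + /t/ (/t/ is the longest suffix that is a licit onset).
Between /u/ (V2) and /c/ (V3): just /h/ — single C goes to the following onset.

wcm.tu.hc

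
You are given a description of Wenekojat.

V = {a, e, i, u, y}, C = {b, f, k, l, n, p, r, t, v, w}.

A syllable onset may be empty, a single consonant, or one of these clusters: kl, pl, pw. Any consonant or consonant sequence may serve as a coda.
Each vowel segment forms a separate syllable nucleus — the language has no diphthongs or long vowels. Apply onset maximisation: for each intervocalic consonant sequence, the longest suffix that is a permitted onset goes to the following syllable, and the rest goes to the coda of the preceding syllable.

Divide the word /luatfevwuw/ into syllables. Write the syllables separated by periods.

lu.at.fev.wuw

Nuclei (vowels): u, a, e, u → 4 syllables.
/u…a/ gap (V1→V2): hiatus — the boundary sits between the two vowels.
/a…e/ gap (V2→V3): /tf/ splits as /t/ + /f/ (/f/ is the longest suffix that is a licit onset).
/e…u/ gap (V3→V4): /vw/ — longest licit onset from the right is /w/, leaving /v/ as coda.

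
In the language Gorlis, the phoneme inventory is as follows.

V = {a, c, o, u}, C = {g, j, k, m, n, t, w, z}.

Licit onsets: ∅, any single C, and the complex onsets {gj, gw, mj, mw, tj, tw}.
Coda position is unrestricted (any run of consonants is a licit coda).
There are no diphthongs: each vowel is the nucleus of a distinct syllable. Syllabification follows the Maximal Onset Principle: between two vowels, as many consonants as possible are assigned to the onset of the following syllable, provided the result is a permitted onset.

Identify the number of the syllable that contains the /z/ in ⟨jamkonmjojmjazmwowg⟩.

Nuclei (vowels): a, o, o, a, o → 5 syllables.
Between /a/ (V1) and /o/ (V2): /mk/; trying suffixes from longest down, /k/ is the first permitted one, so coda /m/ | onset /k/.
Between /o/ (V2) and /o/ (V3): /nmj/; trying suffixes from longest down, /mj/ is the first permitted one, so coda /n/ | onset /mj/.
Between /o/ (V3) and /a/ (V4): /jmj/ — longest licit onset from the right is /mj/, leaving /j/ as coda.
Between /a/ (V4) and /o/ (V5): cluster /zmw/ — the longest permitted-onset suffix is /mw/; onset = /mw/, preceding coda = /z/.
Putting it together: jam.kon.mjoj.mjaz.mwowg.
The /z/ is in the coda of syllable 4 (/mjaz/).

4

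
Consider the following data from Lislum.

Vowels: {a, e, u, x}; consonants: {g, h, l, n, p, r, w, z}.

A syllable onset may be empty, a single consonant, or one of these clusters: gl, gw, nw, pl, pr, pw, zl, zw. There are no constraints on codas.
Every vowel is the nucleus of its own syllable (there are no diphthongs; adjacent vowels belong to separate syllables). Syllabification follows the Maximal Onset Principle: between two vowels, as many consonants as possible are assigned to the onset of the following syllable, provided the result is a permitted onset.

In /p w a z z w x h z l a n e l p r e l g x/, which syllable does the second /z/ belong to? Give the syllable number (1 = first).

2

The vowels are a, x, a, e, e, x — 6 nuclei, so 6 syllables.
Between /a/ (V1) and /x/ (V2): /zzw/ splits as /z/ + /zw/ (/zw/ is the longest suffix that is a licit onset).
Between /x/ (V2) and /a/ (V3): /hzl/; trying suffixes from longest down, /zl/ is the first permitted one, so coda /h/ | onset /zl/.
Between /a/ (V3) and /e/ (V4): /n/ → onset of the next syllable (single consonants are always licit onsets).
Between /e/ (V4) and /e/ (V5): cluster /lpr/ — the longest permitted-onset suffix is /pr/; onset = /pr/, preceding coda = /l/.
Between /e/ (V5) and /x/ (V6): /lg/; trying suffixes from longest down, /g/ is the first permitted one, so coda /l/ | onset /g/.
So the parse is pwaz.zwxh.zla.nel.prel.gx.
The second /z/ is in the onset of syllable 2 (/zwxh/).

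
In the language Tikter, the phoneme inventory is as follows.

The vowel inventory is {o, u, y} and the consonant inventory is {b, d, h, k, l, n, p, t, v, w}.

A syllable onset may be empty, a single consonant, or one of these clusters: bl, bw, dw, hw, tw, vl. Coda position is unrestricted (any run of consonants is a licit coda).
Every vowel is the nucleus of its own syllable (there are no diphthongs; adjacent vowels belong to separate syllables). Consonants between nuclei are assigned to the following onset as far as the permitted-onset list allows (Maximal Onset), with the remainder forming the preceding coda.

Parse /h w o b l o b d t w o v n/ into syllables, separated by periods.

hwo.blobd.twovn

The vowels are o, o, o — 3 nuclei, so 3 syllables.
Between /o/ (V1) and /o/ (V2): /bl/ — entire cluster is a permitted onset → onset /bl/, coda ∅.
Between /o/ (V2) and /o/ (V3): cluster /bdtw/ — the longest permitted-onset suffix is /tw/; onset = /tw/, preceding coda = /bd/.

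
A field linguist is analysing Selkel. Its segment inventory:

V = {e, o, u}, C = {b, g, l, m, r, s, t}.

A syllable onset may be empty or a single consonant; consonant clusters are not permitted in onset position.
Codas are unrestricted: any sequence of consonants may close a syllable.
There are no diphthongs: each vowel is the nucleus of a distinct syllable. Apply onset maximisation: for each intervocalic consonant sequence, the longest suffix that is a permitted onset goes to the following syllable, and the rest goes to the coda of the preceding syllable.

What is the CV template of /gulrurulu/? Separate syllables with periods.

CVC.CV.CV.CV

Vowels present: u, u, u, u; each is a nucleus, giving 4 syllables.
V1 /u/ – V2 /u/: /lr/ — longest licit onset from the right is /r/, leaving /l/ as coda.
V2 /u/ – V3 /u/: /r/ is a single consonant, so it becomes the next onset.
V3 /u/ – V4 /u/: /l/ is a single consonant, so it becomes the next onset.
Putting it together: gul.ru.ru.lu.
Mapping each syllable to C/V: /gul/ → CVC, /ru/ → CV, /ru/ → CV, /lu/ → CV.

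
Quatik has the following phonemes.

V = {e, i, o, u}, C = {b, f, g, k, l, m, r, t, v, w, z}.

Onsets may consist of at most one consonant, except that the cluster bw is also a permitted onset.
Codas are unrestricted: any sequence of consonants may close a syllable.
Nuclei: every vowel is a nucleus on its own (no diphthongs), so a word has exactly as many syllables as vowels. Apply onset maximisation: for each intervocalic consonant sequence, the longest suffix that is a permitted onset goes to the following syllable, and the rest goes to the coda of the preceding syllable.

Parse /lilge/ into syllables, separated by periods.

lil.ge

Vowels present: i, e; each is a nucleus, giving 2 syllables.
V1 /i/ – V2 /e/: cluster /lg/ — the longest permitted-onset suffix is /g/; onset = /g/, preceding coda = /l/.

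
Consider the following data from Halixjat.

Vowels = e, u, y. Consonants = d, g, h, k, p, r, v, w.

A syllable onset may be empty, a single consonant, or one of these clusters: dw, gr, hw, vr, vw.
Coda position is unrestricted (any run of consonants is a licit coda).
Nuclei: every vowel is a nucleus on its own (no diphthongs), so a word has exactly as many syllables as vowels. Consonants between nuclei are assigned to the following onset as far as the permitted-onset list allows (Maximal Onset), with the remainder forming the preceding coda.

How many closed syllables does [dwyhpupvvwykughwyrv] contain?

Nuclei (vowels): y, u, y, u, y → 5 syllables.
/y…u/ gap (V1→V2): cluster /hp/ — the longest permitted-onset suffix is /p/; onset = /p/, preceding coda = /h/.
/u…y/ gap (V2→V3): /pvvw/ — longest licit onset from the right is /vw/, leaving /pv/ as coda.
/y…u/ gap (V3→V4): just /k/ — single C goes to the following onset.
/u…y/ gap (V4→V5): /ghw/ splits as /g/ + /hw/ (/hw/ is the longest suffix that is a licit onset).
Syllabification: dwyh.pupv.vwy.kug.hwyrv.
Classifying each syllable: /dwyh/ (closed), /pupv/ (closed), /vwy/ (open), /kug/ (closed), /hwyrv/ (closed).
Closed syllables: 4.

4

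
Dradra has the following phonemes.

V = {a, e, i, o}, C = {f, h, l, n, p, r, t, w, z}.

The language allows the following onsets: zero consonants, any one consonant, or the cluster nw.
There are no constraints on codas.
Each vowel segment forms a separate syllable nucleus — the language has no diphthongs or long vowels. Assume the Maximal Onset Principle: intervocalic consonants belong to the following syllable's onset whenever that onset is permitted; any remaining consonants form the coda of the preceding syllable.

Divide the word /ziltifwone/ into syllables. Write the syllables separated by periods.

zil.tif.wo.ne

Vowels present: i, i, o, e; each is a nucleus, giving 4 syllables.
V1 /i/ – V2 /i/: cluster /lt/ — the longest permitted-onset suffix is /t/; onset = /t/, preceding coda = /l/.
V2 /i/ – V3 /o/: /fw/ — longest licit onset from the right is /w/, leaving /f/ as coda.
V3 /o/ – V4 /e/: just /n/ — single C goes to the following onset.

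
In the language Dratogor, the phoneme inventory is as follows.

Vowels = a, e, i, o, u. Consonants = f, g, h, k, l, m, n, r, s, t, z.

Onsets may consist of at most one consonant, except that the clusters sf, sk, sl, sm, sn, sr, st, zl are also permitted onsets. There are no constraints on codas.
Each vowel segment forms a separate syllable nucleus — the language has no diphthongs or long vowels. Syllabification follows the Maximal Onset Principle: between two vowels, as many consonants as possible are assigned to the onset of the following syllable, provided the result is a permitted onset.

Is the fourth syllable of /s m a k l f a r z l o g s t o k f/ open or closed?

Vowels present: a, a, o, o; each is a nucleus, giving 4 syllables.
/a…a/ gap (V1→V2): /klf/ splits as /kl/ + /f/ (/f/ is the longest suffix that is a licit onset).
/a…o/ gap (V2→V3): /rzl/ splits as /r/ + /zl/ (/zl/ is the longest suffix that is a licit onset).
/o…o/ gap (V3→V4): /gst/ splits as /g/ + /st/ (/st/ is the longest suffix that is a licit onset).
Result: smakl.far.zlog.stokf.
Syllable 4 is /stokf/ with coda /kf/, so it is closed.

closed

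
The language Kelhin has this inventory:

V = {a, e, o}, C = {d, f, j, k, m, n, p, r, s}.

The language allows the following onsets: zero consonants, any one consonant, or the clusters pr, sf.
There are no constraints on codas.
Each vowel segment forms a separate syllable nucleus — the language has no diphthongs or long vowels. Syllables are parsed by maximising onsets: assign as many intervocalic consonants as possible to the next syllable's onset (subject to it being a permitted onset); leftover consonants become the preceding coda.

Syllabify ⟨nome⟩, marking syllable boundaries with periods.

Nuclei (vowels): o, e → 2 syllables.
Between /o/ (V1) and /e/ (V2): /m/ → onset of the next syllable (single consonants are always licit onsets).

no.me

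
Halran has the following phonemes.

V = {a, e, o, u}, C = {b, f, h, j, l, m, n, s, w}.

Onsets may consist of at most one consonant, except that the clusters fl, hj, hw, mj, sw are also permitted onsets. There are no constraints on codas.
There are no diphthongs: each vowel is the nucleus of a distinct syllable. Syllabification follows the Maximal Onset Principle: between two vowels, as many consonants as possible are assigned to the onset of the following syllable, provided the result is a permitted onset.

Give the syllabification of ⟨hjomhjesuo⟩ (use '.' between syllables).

hjom.hje.su.o

Vowels present: o, e, u, o; each is a nucleus, giving 4 syllables.
V1 /o/ – V2 /e/: cluster /mhj/ — the longest permitted-onset suffix is /hj/; onset = /hj/, preceding coda = /m/.
V2 /e/ – V3 /u/: /s/ is a single consonant, so it becomes the next onset.
V3 /u/ – V4 /o/: nothing intervenes; syllable break is V.V.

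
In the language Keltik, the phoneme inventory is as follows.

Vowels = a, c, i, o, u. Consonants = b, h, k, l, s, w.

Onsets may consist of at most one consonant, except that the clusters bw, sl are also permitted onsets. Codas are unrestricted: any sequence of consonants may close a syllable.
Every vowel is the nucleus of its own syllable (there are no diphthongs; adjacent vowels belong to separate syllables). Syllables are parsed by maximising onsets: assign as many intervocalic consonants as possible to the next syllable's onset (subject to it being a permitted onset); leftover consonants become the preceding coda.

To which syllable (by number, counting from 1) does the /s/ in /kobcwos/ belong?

The vowels are o, c, o — 3 nuclei, so 3 syllables.
V1 /o/ – V2 /c/: /b/ is a single consonant, so it becomes the next onset.
V2 /c/ – V3 /o/: /w/ → onset of the next syllable (single consonants are always licit onsets).
Result: ko.bc.wos.
The /s/ is in the coda of syllable 3 (/wos/).

3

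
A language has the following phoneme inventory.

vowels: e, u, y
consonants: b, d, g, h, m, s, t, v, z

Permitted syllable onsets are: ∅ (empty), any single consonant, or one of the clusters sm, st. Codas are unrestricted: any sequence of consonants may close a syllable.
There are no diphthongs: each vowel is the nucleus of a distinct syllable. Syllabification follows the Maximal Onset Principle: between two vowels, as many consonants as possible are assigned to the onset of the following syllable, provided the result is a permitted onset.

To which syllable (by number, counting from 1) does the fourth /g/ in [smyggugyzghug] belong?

3

Vowels present: y, u, y, u; each is a nucleus, giving 4 syllables.
Between /y/ (V1) and /u/ (V2): /gg/ splits as /g/ + /g/ (/g/ is the longest suffix that is a licit onset).
Between /u/ (V2) and /y/ (V3): /g/ → onset of the next syllable (single consonants are always licit onsets).
Between /y/ (V3) and /u/ (V4): /zgh/ splits as /zg/ + /h/ (/h/ is the longest suffix that is a licit onset).
Putting it together: smyg.gu.gyzg.hug.
The fourth /g/ is in the coda of syllable 3 (/gyzg/).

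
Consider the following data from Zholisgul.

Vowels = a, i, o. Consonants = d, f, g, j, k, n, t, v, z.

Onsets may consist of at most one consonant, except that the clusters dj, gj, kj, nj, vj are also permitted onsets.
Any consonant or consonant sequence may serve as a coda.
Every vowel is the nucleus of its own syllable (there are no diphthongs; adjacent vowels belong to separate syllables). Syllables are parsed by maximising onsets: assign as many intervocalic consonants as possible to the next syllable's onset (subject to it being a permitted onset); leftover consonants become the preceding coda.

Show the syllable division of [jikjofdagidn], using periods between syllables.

ji.kjof.da.gidn

Nuclei (vowels): i, o, a, i → 4 syllables.
V1 /i/ – V2 /o/: /kj/ is a licit onset in full, so it all attaches to the next syllable.
V2 /o/ – V3 /a/: /fd/ splits as /f/ + /d/ (/d/ is the longest suffix that is a licit onset).
V3 /a/ – V4 /i/: just /g/ — single C goes to the following onset.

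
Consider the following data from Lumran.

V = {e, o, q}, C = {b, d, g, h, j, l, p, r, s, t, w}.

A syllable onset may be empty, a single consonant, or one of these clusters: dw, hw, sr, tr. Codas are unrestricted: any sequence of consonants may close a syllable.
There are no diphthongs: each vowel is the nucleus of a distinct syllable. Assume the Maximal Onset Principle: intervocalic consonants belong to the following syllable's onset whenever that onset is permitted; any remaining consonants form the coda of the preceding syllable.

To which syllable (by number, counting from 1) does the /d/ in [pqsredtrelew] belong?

2

Vowels present: q, e, e, e; each is a nucleus, giving 4 syllables.
Between /q/ (V1) and /e/ (V2): /sr/ — entire cluster is a permitted onset → onset /sr/, coda ∅.
Between /e/ (V2) and /e/ (V3): cluster /dtr/ — the longest permitted-onset suffix is /tr/; onset = /tr/, preceding coda = /d/.
Between /e/ (V3) and /e/ (V4): just /l/ — single C goes to the following onset.
Syllabification: pq.sred.tre.lew.
The /d/ is in the coda of syllable 2 (/sred/).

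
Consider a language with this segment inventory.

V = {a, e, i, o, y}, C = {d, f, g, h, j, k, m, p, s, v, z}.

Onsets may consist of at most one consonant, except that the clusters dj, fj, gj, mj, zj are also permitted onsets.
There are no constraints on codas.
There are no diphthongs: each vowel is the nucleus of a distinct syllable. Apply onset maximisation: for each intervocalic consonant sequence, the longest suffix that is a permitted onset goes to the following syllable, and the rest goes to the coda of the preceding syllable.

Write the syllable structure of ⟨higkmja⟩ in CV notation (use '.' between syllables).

Vowels present: i, a; each is a nucleus, giving 2 syllables.
V1 /i/ – V2 /a/: /gkmj/ — longest licit onset from the right is /mj/, leaving /gk/ as coda.
Putting it together: higk.mja.
Mapping each syllable to C/V: /higk/ → CVCC, /mja/ → CCV.

CVCC.CCV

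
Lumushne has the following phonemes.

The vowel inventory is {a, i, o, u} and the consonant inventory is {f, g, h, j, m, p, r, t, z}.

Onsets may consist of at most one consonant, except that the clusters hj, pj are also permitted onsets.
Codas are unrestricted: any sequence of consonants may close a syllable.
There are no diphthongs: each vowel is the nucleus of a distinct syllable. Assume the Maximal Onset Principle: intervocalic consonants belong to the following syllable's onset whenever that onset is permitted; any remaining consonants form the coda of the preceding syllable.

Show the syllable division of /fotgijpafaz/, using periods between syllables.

fot.gij.pa.faz

The vowels are o, i, a, a — 4 nuclei, so 4 syllables.
σ1/σ2 boundary: /tg/ splits as /t/ + /g/ (/g/ is the longest suffix that is a licit onset).
σ2/σ3 boundary: /jp/ splits as /j/ + /p/ (/p/ is the longest suffix that is a licit onset).
σ3/σ4 boundary: /f/ → onset of the next syllable (single consonants are always licit onsets).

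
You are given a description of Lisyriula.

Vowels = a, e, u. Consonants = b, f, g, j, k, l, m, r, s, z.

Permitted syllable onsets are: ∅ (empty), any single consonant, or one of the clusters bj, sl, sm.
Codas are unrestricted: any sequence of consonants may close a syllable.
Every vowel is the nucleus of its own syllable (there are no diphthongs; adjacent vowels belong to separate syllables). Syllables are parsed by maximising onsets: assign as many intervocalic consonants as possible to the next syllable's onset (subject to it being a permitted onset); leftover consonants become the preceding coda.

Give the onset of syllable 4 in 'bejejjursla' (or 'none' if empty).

Vowels present: e, e, u, a; each is a nucleus, giving 4 syllables.
Between /e/ (V1) and /e/ (V2): /j/ is a single consonant, so it becomes the next onset.
Between /e/ (V2) and /u/ (V3): cluster /jj/ — the longest permitted-onset suffix is /j/; onset = /j/, preceding coda = /j/.
Between /u/ (V3) and /a/ (V4): /rsl/ splits as /r/ + /sl/ (/sl/ is the longest suffix that is a licit onset).
So the parse is be.jej.jur.sla.
Syllable 4 is /sla/: onset /sl/, nucleus /a/, coda ∅.

sl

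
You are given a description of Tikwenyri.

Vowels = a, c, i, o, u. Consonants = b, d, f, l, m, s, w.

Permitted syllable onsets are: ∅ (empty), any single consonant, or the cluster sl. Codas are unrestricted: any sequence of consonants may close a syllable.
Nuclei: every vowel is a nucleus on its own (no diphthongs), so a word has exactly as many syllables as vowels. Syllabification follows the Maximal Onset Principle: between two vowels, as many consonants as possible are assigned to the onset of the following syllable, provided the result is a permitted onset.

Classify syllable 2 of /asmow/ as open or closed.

closed

Nuclei (vowels): a, o → 2 syllables.
σ1/σ2 boundary: /sm/ — longest licit onset from the right is /m/, leaving /s/ as coda.
Syllabification: as.mow.
Syllable 2 is /mow/ with coda /w/, so it is closed.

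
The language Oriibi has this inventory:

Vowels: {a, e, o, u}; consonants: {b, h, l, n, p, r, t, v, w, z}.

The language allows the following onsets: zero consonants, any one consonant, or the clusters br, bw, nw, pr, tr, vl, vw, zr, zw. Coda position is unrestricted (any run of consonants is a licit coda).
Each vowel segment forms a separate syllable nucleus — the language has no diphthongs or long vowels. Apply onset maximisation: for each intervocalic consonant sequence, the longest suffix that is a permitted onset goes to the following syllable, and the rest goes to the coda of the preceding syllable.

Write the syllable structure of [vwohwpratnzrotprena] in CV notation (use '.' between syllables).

CCVCC.CCVCC.CCVC.CCV.CV

The vowels are o, a, o, e, a — 5 nuclei, so 5 syllables.
Between /o/ (V1) and /a/ (V2): cluster /hwpr/ — the longest permitted-onset suffix is /pr/; onset = /pr/, preceding coda = /hw/.
Between /a/ (V2) and /o/ (V3): /tnzr/; trying suffixes from longest down, /zr/ is the first permitted one, so coda /tn/ | onset /zr/.
Between /o/ (V3) and /e/ (V4): /tpr/ — longest licit onset from the right is /pr/, leaving /t/ as coda.
Between /e/ (V4) and /a/ (V5): /n/ is a single consonant, so it becomes the next onset.
So the parse is vwohw.pratn.zrot.pre.na.
Mapping each syllable to C/V: /vwohw/ → CCVCC, /pratn/ → CCVCC, /zrot/ → CCVC, /pre/ → CCV, /na/ → CV.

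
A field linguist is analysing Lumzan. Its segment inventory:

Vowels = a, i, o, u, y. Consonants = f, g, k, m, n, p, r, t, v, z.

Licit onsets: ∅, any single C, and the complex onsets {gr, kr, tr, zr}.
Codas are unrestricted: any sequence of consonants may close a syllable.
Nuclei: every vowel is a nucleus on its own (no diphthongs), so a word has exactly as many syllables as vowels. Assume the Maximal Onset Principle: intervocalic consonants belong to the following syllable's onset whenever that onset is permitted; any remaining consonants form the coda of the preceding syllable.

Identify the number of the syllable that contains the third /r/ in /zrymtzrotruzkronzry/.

3

The vowels are y, o, u, o, y — 5 nuclei, so 5 syllables.
σ1/σ2 boundary: /mtzr/; trying suffixes from longest down, /zr/ is the first permitted one, so coda /mt/ | onset /zr/.
σ2/σ3 boundary: /tr/ — entire cluster is a permitted onset → onset /tr/, coda ∅.
σ3/σ4 boundary: cluster /zkr/ — the longest permitted-onset suffix is /kr/; onset = /kr/, preceding coda = /z/.
σ4/σ5 boundary: cluster /nzr/ — the longest permitted-onset suffix is /zr/; onset = /zr/, preceding coda = /n/.
Putting it together: zrymt.zro.truz.kron.zry.
The third /r/ is in the onset of syllable 3 (/truz/).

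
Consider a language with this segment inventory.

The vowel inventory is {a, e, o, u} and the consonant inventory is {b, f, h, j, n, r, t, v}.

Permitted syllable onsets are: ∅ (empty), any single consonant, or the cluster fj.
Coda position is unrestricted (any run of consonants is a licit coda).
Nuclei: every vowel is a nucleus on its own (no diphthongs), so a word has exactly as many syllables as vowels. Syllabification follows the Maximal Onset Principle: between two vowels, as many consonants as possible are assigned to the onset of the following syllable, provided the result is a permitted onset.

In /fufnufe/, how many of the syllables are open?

Nuclei (vowels): u, u, e → 3 syllables.
Between /u/ (V1) and /u/ (V2): /fn/ — longest licit onset from the right is /n/, leaving /f/ as coda.
Between /u/ (V2) and /e/ (V3): /f/ → onset of the next syllable (single consonants are always licit onsets).
Syllabification: fuf.nu.fe.
Classifying each syllable: /fuf/ (closed), /nu/ (open), /fe/ (open).
Open syllables: 2.

2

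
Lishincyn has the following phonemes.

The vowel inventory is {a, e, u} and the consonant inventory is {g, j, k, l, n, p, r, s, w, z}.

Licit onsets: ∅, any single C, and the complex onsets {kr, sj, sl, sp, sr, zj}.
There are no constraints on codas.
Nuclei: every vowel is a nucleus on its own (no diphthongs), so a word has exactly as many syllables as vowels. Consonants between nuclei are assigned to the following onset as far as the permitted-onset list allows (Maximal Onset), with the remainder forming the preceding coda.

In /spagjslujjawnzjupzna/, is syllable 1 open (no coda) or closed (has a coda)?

closed

Vowels present: a, u, a, u, a; each is a nucleus, giving 5 syllables.
σ1/σ2 boundary: /gjsl/; trying suffixes from longest down, /sl/ is the first permitted one, so coda /gj/ | onset /sl/.
σ2/σ3 boundary: cluster /jj/ — the longest permitted-onset suffix is /j/; onset = /j/, preceding coda = /j/.
σ3/σ4 boundary: /wnzj/ — longest licit onset from the right is /zj/, leaving /wn/ as coda.
σ4/σ5 boundary: /pzn/ splits as /pz/ + /n/ (/n/ is the longest suffix that is a licit onset).
So the parse is spagj.sluj.jawn.zjupz.na.
Syllable 1 is /spagj/ with coda /gj/, so it is closed.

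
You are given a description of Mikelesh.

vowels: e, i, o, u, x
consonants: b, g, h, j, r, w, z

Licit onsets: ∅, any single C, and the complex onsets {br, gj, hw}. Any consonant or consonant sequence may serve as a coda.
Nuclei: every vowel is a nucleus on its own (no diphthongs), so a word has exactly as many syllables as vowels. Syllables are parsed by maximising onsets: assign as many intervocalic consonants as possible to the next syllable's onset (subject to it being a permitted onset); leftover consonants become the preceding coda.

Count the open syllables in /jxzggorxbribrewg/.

The vowels are x, o, x, i, e — 5 nuclei, so 5 syllables.
V1 /x/ – V2 /o/: /zgg/; trying suffixes from longest down, /g/ is the first permitted one, so coda /zg/ | onset /g/.
V2 /o/ – V3 /x/: /r/ → onset of the next syllable (single consonants are always licit onsets).
V3 /x/ – V4 /i/: /br/ — entire cluster is a permitted onset → onset /br/, coda ∅.
V4 /i/ – V5 /e/: /br/ is a licit onset in full, so it all attaches to the next syllable.
Syllabification: jxzg.go.rx.bri.brewg.
Classifying each syllable: /jxzg/ (closed), /go/ (open), /rx/ (open), /bri/ (open), /brewg/ (closed).
Open syllables: 3.

3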